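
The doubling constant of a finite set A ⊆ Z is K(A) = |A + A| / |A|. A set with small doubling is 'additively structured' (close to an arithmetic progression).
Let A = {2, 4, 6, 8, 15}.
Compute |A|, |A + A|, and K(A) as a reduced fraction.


|A| = 5.
Compute A + A by enumerating all 25 pairs.
A + A = {4, 6, 8, 10, 12, 14, 16, 17, 19, 21, 23, 30}, so |A + A| = 12.
K = |A + A| / |A| = 12/5 (already in lowest terms) ≈ 2.4000.
Reference: AP of size 5 gives K = 9/5 ≈ 1.8000; a fully generic set of size 5 gives K ≈ 3.0000.

|A| = 5, |A + A| = 12, K = 12/5.


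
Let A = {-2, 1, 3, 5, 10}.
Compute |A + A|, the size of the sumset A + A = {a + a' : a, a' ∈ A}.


A + A = {a + a' : a, a' ∈ A}; |A| = 5.
General bounds: 2|A| - 1 ≤ |A + A| ≤ |A|(|A|+1)/2, i.e. 9 ≤ |A + A| ≤ 15.
Lower bound 2|A|-1 is attained iff A is an arithmetic progression.
Enumerate sums a + a' for a ≤ a' (symmetric, so this suffices):
a = -2: -2+-2=-4, -2+1=-1, -2+3=1, -2+5=3, -2+10=8
a = 1: 1+1=2, 1+3=4, 1+5=6, 1+10=11
a = 3: 3+3=6, 3+5=8, 3+10=13
a = 5: 5+5=10, 5+10=15
a = 10: 10+10=20
Distinct sums: {-4, -1, 1, 2, 3, 4, 6, 8, 10, 11, 13, 15, 20}
|A + A| = 13

|A + A| = 13


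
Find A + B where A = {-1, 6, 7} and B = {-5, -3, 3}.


A + B = {a + b : a ∈ A, b ∈ B}.
Enumerate all |A|·|B| = 3·3 = 9 pairs (a, b) and collect distinct sums.
a = -1: -1+-5=-6, -1+-3=-4, -1+3=2
a = 6: 6+-5=1, 6+-3=3, 6+3=9
a = 7: 7+-5=2, 7+-3=4, 7+3=10
Collecting distinct sums: A + B = {-6, -4, 1, 2, 3, 4, 9, 10}
|A + B| = 8

A + B = {-6, -4, 1, 2, 3, 4, 9, 10}


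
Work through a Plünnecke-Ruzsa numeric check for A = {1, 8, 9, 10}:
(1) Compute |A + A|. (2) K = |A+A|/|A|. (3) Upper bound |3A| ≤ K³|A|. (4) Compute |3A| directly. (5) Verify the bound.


|A| = 4.
Step 1: Compute A + A by enumerating all 16 pairs.
A + A = {2, 9, 10, 11, 16, 17, 18, 19, 20}, so |A + A| = 9.
Step 2: Doubling constant K = |A + A|/|A| = 9/4 = 9/4 ≈ 2.2500.
Step 3: Plünnecke-Ruzsa gives |3A| ≤ K³·|A| = (2.2500)³ · 4 ≈ 45.5625.
Step 4: Compute 3A = A + A + A directly by enumerating all triples (a,b,c) ∈ A³; |3A| = 16.
Step 5: Check 16 ≤ 45.5625? Yes ✓.

K = 9/4, Plünnecke-Ruzsa bound K³|A| ≈ 45.5625, |3A| = 16, inequality holds.


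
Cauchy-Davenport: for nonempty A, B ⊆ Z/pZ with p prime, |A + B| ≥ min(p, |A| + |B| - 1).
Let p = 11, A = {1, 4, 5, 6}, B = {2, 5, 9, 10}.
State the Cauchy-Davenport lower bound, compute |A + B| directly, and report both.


Cauchy-Davenport: |A + B| ≥ min(p, |A| + |B| - 1) for A, B nonempty in Z/pZ.
|A| = 4, |B| = 4, p = 11.
CD lower bound = min(11, 4 + 4 - 1) = min(11, 7) = 7.
Compute A + B mod 11 directly:
a = 1: 1+2=3, 1+5=6, 1+9=10, 1+10=0
a = 4: 4+2=6, 4+5=9, 4+9=2, 4+10=3
a = 5: 5+2=7, 5+5=10, 5+9=3, 5+10=4
a = 6: 6+2=8, 6+5=0, 6+9=4, 6+10=5
A + B = {0, 2, 3, 4, 5, 6, 7, 8, 9, 10}, so |A + B| = 10.
Verify: 10 ≥ 7? Yes ✓.

CD lower bound = 7, actual |A + B| = 10.


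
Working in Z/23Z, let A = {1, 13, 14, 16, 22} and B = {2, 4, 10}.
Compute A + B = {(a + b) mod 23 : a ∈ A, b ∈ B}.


Work in Z/23Z: reduce every sum a + b modulo 23.
Enumerate all 15 pairs:
a = 1: 1+2=3, 1+4=5, 1+10=11
a = 13: 13+2=15, 13+4=17, 13+10=0
a = 14: 14+2=16, 14+4=18, 14+10=1
a = 16: 16+2=18, 16+4=20, 16+10=3
a = 22: 22+2=1, 22+4=3, 22+10=9
Distinct residues collected: {0, 1, 3, 5, 9, 11, 15, 16, 17, 18, 20}
|A + B| = 11 (out of 23 total residues).

A + B = {0, 1, 3, 5, 9, 11, 15, 16, 17, 18, 20}


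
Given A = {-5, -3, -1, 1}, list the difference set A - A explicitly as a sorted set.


A - A = {a - a' : a, a' ∈ A}.
Compute a - a' for each ordered pair (a, a'):
a = -5: -5--5=0, -5--3=-2, -5--1=-4, -5-1=-6
a = -3: -3--5=2, -3--3=0, -3--1=-2, -3-1=-4
a = -1: -1--5=4, -1--3=2, -1--1=0, -1-1=-2
a = 1: 1--5=6, 1--3=4, 1--1=2, 1-1=0
Collecting distinct values (and noting 0 appears from a-a):
A - A = {-6, -4, -2, 0, 2, 4, 6}
|A - A| = 7

A - A = {-6, -4, -2, 0, 2, 4, 6}


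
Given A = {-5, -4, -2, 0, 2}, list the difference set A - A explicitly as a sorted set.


A - A = {a - a' : a, a' ∈ A}.
Compute a - a' for each ordered pair (a, a'):
a = -5: -5--5=0, -5--4=-1, -5--2=-3, -5-0=-5, -5-2=-7
a = -4: -4--5=1, -4--4=0, -4--2=-2, -4-0=-4, -4-2=-6
a = -2: -2--5=3, -2--4=2, -2--2=0, -2-0=-2, -2-2=-4
a = 0: 0--5=5, 0--4=4, 0--2=2, 0-0=0, 0-2=-2
a = 2: 2--5=7, 2--4=6, 2--2=4, 2-0=2, 2-2=0
Collecting distinct values (and noting 0 appears from a-a):
A - A = {-7, -6, -5, -4, -3, -2, -1, 0, 1, 2, 3, 4, 5, 6, 7}
|A - A| = 15

A - A = {-7, -6, -5, -4, -3, -2, -1, 0, 1, 2, 3, 4, 5, 6, 7}


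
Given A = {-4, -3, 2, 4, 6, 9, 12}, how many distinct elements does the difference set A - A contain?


A - A = {a - a' : a, a' ∈ A}; |A| = 7.
Bounds: 2|A|-1 ≤ |A - A| ≤ |A|² - |A| + 1, i.e. 13 ≤ |A - A| ≤ 43.
Note: 0 ∈ A - A always (from a - a). The set is symmetric: if d ∈ A - A then -d ∈ A - A.
Enumerate nonzero differences d = a - a' with a > a' (then include -d):
Positive differences: {1, 2, 3, 4, 5, 6, 7, 8, 9, 10, 12, 13, 15, 16}
Full difference set: {0} ∪ (positive diffs) ∪ (negative diffs).
|A - A| = 1 + 2·14 = 29 (matches direct enumeration: 29).

|A - A| = 29


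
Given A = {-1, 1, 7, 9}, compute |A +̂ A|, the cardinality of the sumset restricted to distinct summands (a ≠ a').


Restricted sumset: A +̂ A = {a + a' : a ∈ A, a' ∈ A, a ≠ a'}.
Equivalently, take A + A and drop any sum 2a that is achievable ONLY as a + a for a ∈ A (i.e. sums representable only with equal summands).
Enumerate pairs (a, a') with a < a' (symmetric, so each unordered pair gives one sum; this covers all a ≠ a'):
  -1 + 1 = 0
  -1 + 7 = 6
  -1 + 9 = 8
  1 + 7 = 8
  1 + 9 = 10
  7 + 9 = 16
Collected distinct sums: {0, 6, 8, 10, 16}
|A +̂ A| = 5
(Reference bound: |A +̂ A| ≥ 2|A| - 3 for |A| ≥ 2, with |A| = 4 giving ≥ 5.)

|A +̂ A| = 5


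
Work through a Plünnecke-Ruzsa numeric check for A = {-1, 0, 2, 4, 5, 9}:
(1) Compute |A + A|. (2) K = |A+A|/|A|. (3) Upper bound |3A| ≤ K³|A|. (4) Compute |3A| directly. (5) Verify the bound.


|A| = 6.
Step 1: Compute A + A by enumerating all 36 pairs.
A + A = {-2, -1, 0, 1, 2, 3, 4, 5, 6, 7, 8, 9, 10, 11, 13, 14, 18}, so |A + A| = 17.
Step 2: Doubling constant K = |A + A|/|A| = 17/6 = 17/6 ≈ 2.8333.
Step 3: Plünnecke-Ruzsa gives |3A| ≤ K³·|A| = (2.8333)³ · 6 ≈ 136.4722.
Step 4: Compute 3A = A + A + A directly by enumerating all triples (a,b,c) ∈ A³; |3A| = 27.
Step 5: Check 27 ≤ 136.4722? Yes ✓.

K = 17/6, Plünnecke-Ruzsa bound K³|A| ≈ 136.4722, |3A| = 27, inequality holds.


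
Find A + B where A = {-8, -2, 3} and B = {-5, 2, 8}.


A + B = {a + b : a ∈ A, b ∈ B}.
Enumerate all |A|·|B| = 3·3 = 9 pairs (a, b) and collect distinct sums.
a = -8: -8+-5=-13, -8+2=-6, -8+8=0
a = -2: -2+-5=-7, -2+2=0, -2+8=6
a = 3: 3+-5=-2, 3+2=5, 3+8=11
Collecting distinct sums: A + B = {-13, -7, -6, -2, 0, 5, 6, 11}
|A + B| = 8

A + B = {-13, -7, -6, -2, 0, 5, 6, 11}


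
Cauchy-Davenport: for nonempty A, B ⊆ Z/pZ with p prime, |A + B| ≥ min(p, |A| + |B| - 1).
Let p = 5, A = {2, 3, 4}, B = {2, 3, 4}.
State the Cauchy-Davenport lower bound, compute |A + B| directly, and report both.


Cauchy-Davenport: |A + B| ≥ min(p, |A| + |B| - 1) for A, B nonempty in Z/pZ.
|A| = 3, |B| = 3, p = 5.
CD lower bound = min(5, 3 + 3 - 1) = min(5, 5) = 5.
Compute A + B mod 5 directly:
a = 2: 2+2=4, 2+3=0, 2+4=1
a = 3: 3+2=0, 3+3=1, 3+4=2
a = 4: 4+2=1, 4+3=2, 4+4=3
A + B = {0, 1, 2, 3, 4}, so |A + B| = 5.
Verify: 5 ≥ 5? Yes ✓.

CD lower bound = 5, actual |A + B| = 5.


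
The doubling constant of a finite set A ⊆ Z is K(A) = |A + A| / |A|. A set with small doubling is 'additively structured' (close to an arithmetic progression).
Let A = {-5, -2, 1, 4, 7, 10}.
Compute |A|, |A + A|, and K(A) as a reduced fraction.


|A| = 6.
Compute A + A by enumerating all 36 pairs.
A + A = {-10, -7, -4, -1, 2, 5, 8, 11, 14, 17, 20}, so |A + A| = 11.
K = |A + A| / |A| = 11/6 (already in lowest terms) ≈ 1.8333.
Reference: AP of size 6 gives K = 11/6 ≈ 1.8333; a fully generic set of size 6 gives K ≈ 3.5000.

|A| = 6, |A + A| = 11, K = 11/6.


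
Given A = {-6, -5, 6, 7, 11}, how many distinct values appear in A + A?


A + A = {a + a' : a, a' ∈ A}; |A| = 5.
General bounds: 2|A| - 1 ≤ |A + A| ≤ |A|(|A|+1)/2, i.e. 9 ≤ |A + A| ≤ 15.
Lower bound 2|A|-1 is attained iff A is an arithmetic progression.
Enumerate sums a + a' for a ≤ a' (symmetric, so this suffices):
a = -6: -6+-6=-12, -6+-5=-11, -6+6=0, -6+7=1, -6+11=5
a = -5: -5+-5=-10, -5+6=1, -5+7=2, -5+11=6
a = 6: 6+6=12, 6+7=13, 6+11=17
a = 7: 7+7=14, 7+11=18
a = 11: 11+11=22
Distinct sums: {-12, -11, -10, 0, 1, 2, 5, 6, 12, 13, 14, 17, 18, 22}
|A + A| = 14

|A + A| = 14


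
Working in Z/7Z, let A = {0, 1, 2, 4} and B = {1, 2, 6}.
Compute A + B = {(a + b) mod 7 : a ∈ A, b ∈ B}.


Work in Z/7Z: reduce every sum a + b modulo 7.
Enumerate all 12 pairs:
a = 0: 0+1=1, 0+2=2, 0+6=6
a = 1: 1+1=2, 1+2=3, 1+6=0
a = 2: 2+1=3, 2+2=4, 2+6=1
a = 4: 4+1=5, 4+2=6, 4+6=3
Distinct residues collected: {0, 1, 2, 3, 4, 5, 6}
|A + B| = 7 (out of 7 total residues).

A + B = {0, 1, 2, 3, 4, 5, 6}


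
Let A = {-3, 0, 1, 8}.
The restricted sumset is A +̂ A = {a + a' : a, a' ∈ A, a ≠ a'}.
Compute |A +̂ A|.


Restricted sumset: A +̂ A = {a + a' : a ∈ A, a' ∈ A, a ≠ a'}.
Equivalently, take A + A and drop any sum 2a that is achievable ONLY as a + a for a ∈ A (i.e. sums representable only with equal summands).
Enumerate pairs (a, a') with a < a' (symmetric, so each unordered pair gives one sum; this covers all a ≠ a'):
  -3 + 0 = -3
  -3 + 1 = -2
  -3 + 8 = 5
  0 + 1 = 1
  0 + 8 = 8
  1 + 8 = 9
Collected distinct sums: {-3, -2, 1, 5, 8, 9}
|A +̂ A| = 6
(Reference bound: |A +̂ A| ≥ 2|A| - 3 for |A| ≥ 2, with |A| = 4 giving ≥ 5.)

|A +̂ A| = 6


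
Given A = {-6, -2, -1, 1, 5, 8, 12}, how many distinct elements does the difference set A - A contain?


A - A = {a - a' : a, a' ∈ A}; |A| = 7.
Bounds: 2|A|-1 ≤ |A - A| ≤ |A|² - |A| + 1, i.e. 13 ≤ |A - A| ≤ 43.
Note: 0 ∈ A - A always (from a - a). The set is symmetric: if d ∈ A - A then -d ∈ A - A.
Enumerate nonzero differences d = a - a' with a > a' (then include -d):
Positive differences: {1, 2, 3, 4, 5, 6, 7, 9, 10, 11, 13, 14, 18}
Full difference set: {0} ∪ (positive diffs) ∪ (negative diffs).
|A - A| = 1 + 2·13 = 27 (matches direct enumeration: 27).

|A - A| = 27


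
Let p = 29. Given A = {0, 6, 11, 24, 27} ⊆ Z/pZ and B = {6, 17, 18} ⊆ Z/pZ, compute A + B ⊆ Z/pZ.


Work in Z/29Z: reduce every sum a + b modulo 29.
Enumerate all 15 pairs:
a = 0: 0+6=6, 0+17=17, 0+18=18
a = 6: 6+6=12, 6+17=23, 6+18=24
a = 11: 11+6=17, 11+17=28, 11+18=0
a = 24: 24+6=1, 24+17=12, 24+18=13
a = 27: 27+6=4, 27+17=15, 27+18=16
Distinct residues collected: {0, 1, 4, 6, 12, 13, 15, 16, 17, 18, 23, 24, 28}
|A + B| = 13 (out of 29 total residues).

A + B = {0, 1, 4, 6, 12, 13, 15, 16, 17, 18, 23, 24, 28}


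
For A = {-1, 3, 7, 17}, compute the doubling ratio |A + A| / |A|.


|A| = 4.
Compute A + A by enumerating all 16 pairs.
A + A = {-2, 2, 6, 10, 14, 16, 20, 24, 34}, so |A + A| = 9.
K = |A + A| / |A| = 9/4 (already in lowest terms) ≈ 2.2500.
Reference: AP of size 4 gives K = 7/4 ≈ 1.7500; a fully generic set of size 4 gives K ≈ 2.5000.

|A| = 4, |A + A| = 9, K = 9/4.


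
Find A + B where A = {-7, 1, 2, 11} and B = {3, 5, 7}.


A + B = {a + b : a ∈ A, b ∈ B}.
Enumerate all |A|·|B| = 4·3 = 12 pairs (a, b) and collect distinct sums.
a = -7: -7+3=-4, -7+5=-2, -7+7=0
a = 1: 1+3=4, 1+5=6, 1+7=8
a = 2: 2+3=5, 2+5=7, 2+7=9
a = 11: 11+3=14, 11+5=16, 11+7=18
Collecting distinct sums: A + B = {-4, -2, 0, 4, 5, 6, 7, 8, 9, 14, 16, 18}
|A + B| = 12

A + B = {-4, -2, 0, 4, 5, 6, 7, 8, 9, 14, 16, 18}


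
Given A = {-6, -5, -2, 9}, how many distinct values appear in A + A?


A + A = {a + a' : a, a' ∈ A}; |A| = 4.
General bounds: 2|A| - 1 ≤ |A + A| ≤ |A|(|A|+1)/2, i.e. 7 ≤ |A + A| ≤ 10.
Lower bound 2|A|-1 is attained iff A is an arithmetic progression.
Enumerate sums a + a' for a ≤ a' (symmetric, so this suffices):
a = -6: -6+-6=-12, -6+-5=-11, -6+-2=-8, -6+9=3
a = -5: -5+-5=-10, -5+-2=-7, -5+9=4
a = -2: -2+-2=-4, -2+9=7
a = 9: 9+9=18
Distinct sums: {-12, -11, -10, -8, -7, -4, 3, 4, 7, 18}
|A + A| = 10

|A + A| = 10


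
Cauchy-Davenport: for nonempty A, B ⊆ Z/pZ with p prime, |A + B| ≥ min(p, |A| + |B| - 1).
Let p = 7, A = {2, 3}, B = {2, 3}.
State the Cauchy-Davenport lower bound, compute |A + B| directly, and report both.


Cauchy-Davenport: |A + B| ≥ min(p, |A| + |B| - 1) for A, B nonempty in Z/pZ.
|A| = 2, |B| = 2, p = 7.
CD lower bound = min(7, 2 + 2 - 1) = min(7, 3) = 3.
Compute A + B mod 7 directly:
a = 2: 2+2=4, 2+3=5
a = 3: 3+2=5, 3+3=6
A + B = {4, 5, 6}, so |A + B| = 3.
Verify: 3 ≥ 3? Yes ✓.

CD lower bound = 3, actual |A + B| = 3.


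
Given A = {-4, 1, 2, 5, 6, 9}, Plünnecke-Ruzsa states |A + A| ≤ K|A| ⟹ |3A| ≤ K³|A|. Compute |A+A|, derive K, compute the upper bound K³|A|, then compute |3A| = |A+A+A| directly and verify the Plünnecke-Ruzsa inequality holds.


|A| = 6.
Step 1: Compute A + A by enumerating all 36 pairs.
A + A = {-8, -3, -2, 1, 2, 3, 4, 5, 6, 7, 8, 10, 11, 12, 14, 15, 18}, so |A + A| = 17.
Step 2: Doubling constant K = |A + A|/|A| = 17/6 = 17/6 ≈ 2.8333.
Step 3: Plünnecke-Ruzsa gives |3A| ≤ K³·|A| = (2.8333)³ · 6 ≈ 136.4722.
Step 4: Compute 3A = A + A + A directly by enumerating all triples (a,b,c) ∈ A³; |3A| = 31.
Step 5: Check 31 ≤ 136.4722? Yes ✓.

K = 17/6, Plünnecke-Ruzsa bound K³|A| ≈ 136.4722, |3A| = 31, inequality holds.


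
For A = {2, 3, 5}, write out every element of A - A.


A - A = {a - a' : a, a' ∈ A}.
Compute a - a' for each ordered pair (a, a'):
a = 2: 2-2=0, 2-3=-1, 2-5=-3
a = 3: 3-2=1, 3-3=0, 3-5=-2
a = 5: 5-2=3, 5-3=2, 5-5=0
Collecting distinct values (and noting 0 appears from a-a):
A - A = {-3, -2, -1, 0, 1, 2, 3}
|A - A| = 7

A - A = {-3, -2, -1, 0, 1, 2, 3}


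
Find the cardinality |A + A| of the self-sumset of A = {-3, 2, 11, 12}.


A + A = {a + a' : a, a' ∈ A}; |A| = 4.
General bounds: 2|A| - 1 ≤ |A + A| ≤ |A|(|A|+1)/2, i.e. 7 ≤ |A + A| ≤ 10.
Lower bound 2|A|-1 is attained iff A is an arithmetic progression.
Enumerate sums a + a' for a ≤ a' (symmetric, so this suffices):
a = -3: -3+-3=-6, -3+2=-1, -3+11=8, -3+12=9
a = 2: 2+2=4, 2+11=13, 2+12=14
a = 11: 11+11=22, 11+12=23
a = 12: 12+12=24
Distinct sums: {-6, -1, 4, 8, 9, 13, 14, 22, 23, 24}
|A + A| = 10

|A + A| = 10


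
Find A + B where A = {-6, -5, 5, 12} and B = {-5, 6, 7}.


A + B = {a + b : a ∈ A, b ∈ B}.
Enumerate all |A|·|B| = 4·3 = 12 pairs (a, b) and collect distinct sums.
a = -6: -6+-5=-11, -6+6=0, -6+7=1
a = -5: -5+-5=-10, -5+6=1, -5+7=2
a = 5: 5+-5=0, 5+6=11, 5+7=12
a = 12: 12+-5=7, 12+6=18, 12+7=19
Collecting distinct sums: A + B = {-11, -10, 0, 1, 2, 7, 11, 12, 18, 19}
|A + B| = 10

A + B = {-11, -10, 0, 1, 2, 7, 11, 12, 18, 19}


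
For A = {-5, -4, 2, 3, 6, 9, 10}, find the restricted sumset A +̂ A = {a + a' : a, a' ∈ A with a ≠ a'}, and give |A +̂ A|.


Restricted sumset: A +̂ A = {a + a' : a ∈ A, a' ∈ A, a ≠ a'}.
Equivalently, take A + A and drop any sum 2a that is achievable ONLY as a + a for a ∈ A (i.e. sums representable only with equal summands).
Enumerate pairs (a, a') with a < a' (symmetric, so each unordered pair gives one sum; this covers all a ≠ a'):
  -5 + -4 = -9
  -5 + 2 = -3
  -5 + 3 = -2
  -5 + 6 = 1
  -5 + 9 = 4
  -5 + 10 = 5
  -4 + 2 = -2
  -4 + 3 = -1
  -4 + 6 = 2
  -4 + 9 = 5
  -4 + 10 = 6
  2 + 3 = 5
  2 + 6 = 8
  2 + 9 = 11
  2 + 10 = 12
  3 + 6 = 9
  3 + 9 = 12
  3 + 10 = 13
  6 + 9 = 15
  6 + 10 = 16
  9 + 10 = 19
Collected distinct sums: {-9, -3, -2, -1, 1, 2, 4, 5, 6, 8, 9, 11, 12, 13, 15, 16, 19}
|A +̂ A| = 17
(Reference bound: |A +̂ A| ≥ 2|A| - 3 for |A| ≥ 2, with |A| = 7 giving ≥ 11.)

|A +̂ A| = 17


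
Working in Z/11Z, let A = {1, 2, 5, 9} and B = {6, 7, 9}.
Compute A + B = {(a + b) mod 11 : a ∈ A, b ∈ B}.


Work in Z/11Z: reduce every sum a + b modulo 11.
Enumerate all 12 pairs:
a = 1: 1+6=7, 1+7=8, 1+9=10
a = 2: 2+6=8, 2+7=9, 2+9=0
a = 5: 5+6=0, 5+7=1, 5+9=3
a = 9: 9+6=4, 9+7=5, 9+9=7
Distinct residues collected: {0, 1, 3, 4, 5, 7, 8, 9, 10}
|A + B| = 9 (out of 11 total residues).

A + B = {0, 1, 3, 4, 5, 7, 8, 9, 10}


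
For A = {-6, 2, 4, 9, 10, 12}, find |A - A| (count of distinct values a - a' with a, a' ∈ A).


A - A = {a - a' : a, a' ∈ A}; |A| = 6.
Bounds: 2|A|-1 ≤ |A - A| ≤ |A|² - |A| + 1, i.e. 11 ≤ |A - A| ≤ 31.
Note: 0 ∈ A - A always (from a - a). The set is symmetric: if d ∈ A - A then -d ∈ A - A.
Enumerate nonzero differences d = a - a' with a > a' (then include -d):
Positive differences: {1, 2, 3, 5, 6, 7, 8, 10, 15, 16, 18}
Full difference set: {0} ∪ (positive diffs) ∪ (negative diffs).
|A - A| = 1 + 2·11 = 23 (matches direct enumeration: 23).

|A - A| = 23


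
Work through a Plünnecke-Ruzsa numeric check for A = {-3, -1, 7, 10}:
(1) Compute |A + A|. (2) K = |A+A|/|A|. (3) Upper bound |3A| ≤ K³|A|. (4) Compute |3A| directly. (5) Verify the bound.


|A| = 4.
Step 1: Compute A + A by enumerating all 16 pairs.
A + A = {-6, -4, -2, 4, 6, 7, 9, 14, 17, 20}, so |A + A| = 10.
Step 2: Doubling constant K = |A + A|/|A| = 10/4 = 10/4 ≈ 2.5000.
Step 3: Plünnecke-Ruzsa gives |3A| ≤ K³·|A| = (2.5000)³ · 4 ≈ 62.5000.
Step 4: Compute 3A = A + A + A directly by enumerating all triples (a,b,c) ∈ A³; |3A| = 20.
Step 5: Check 20 ≤ 62.5000? Yes ✓.

K = 10/4, Plünnecke-Ruzsa bound K³|A| ≈ 62.5000, |3A| = 20, inequality holds.


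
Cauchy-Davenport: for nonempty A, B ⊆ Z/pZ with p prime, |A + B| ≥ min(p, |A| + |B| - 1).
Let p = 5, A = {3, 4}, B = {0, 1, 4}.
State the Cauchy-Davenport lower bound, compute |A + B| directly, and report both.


Cauchy-Davenport: |A + B| ≥ min(p, |A| + |B| - 1) for A, B nonempty in Z/pZ.
|A| = 2, |B| = 3, p = 5.
CD lower bound = min(5, 2 + 3 - 1) = min(5, 4) = 4.
Compute A + B mod 5 directly:
a = 3: 3+0=3, 3+1=4, 3+4=2
a = 4: 4+0=4, 4+1=0, 4+4=3
A + B = {0, 2, 3, 4}, so |A + B| = 4.
Verify: 4 ≥ 4? Yes ✓.

CD lower bound = 4, actual |A + B| = 4.


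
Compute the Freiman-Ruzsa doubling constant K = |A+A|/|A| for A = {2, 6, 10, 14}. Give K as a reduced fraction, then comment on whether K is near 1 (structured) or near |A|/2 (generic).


|A| = 4.
Compute A + A by enumerating all 16 pairs.
A + A = {4, 8, 12, 16, 20, 24, 28}, so |A + A| = 7.
K = |A + A| / |A| = 7/4 (already in lowest terms) ≈ 1.7500.
Reference: AP of size 4 gives K = 7/4 ≈ 1.7500; a fully generic set of size 4 gives K ≈ 2.5000.

|A| = 4, |A + A| = 7, K = 7/4.


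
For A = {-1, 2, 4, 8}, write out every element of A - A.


A - A = {a - a' : a, a' ∈ A}.
Compute a - a' for each ordered pair (a, a'):
a = -1: -1--1=0, -1-2=-3, -1-4=-5, -1-8=-9
a = 2: 2--1=3, 2-2=0, 2-4=-2, 2-8=-6
a = 4: 4--1=5, 4-2=2, 4-4=0, 4-8=-4
a = 8: 8--1=9, 8-2=6, 8-4=4, 8-8=0
Collecting distinct values (and noting 0 appears from a-a):
A - A = {-9, -6, -5, -4, -3, -2, 0, 2, 3, 4, 5, 6, 9}
|A - A| = 13

A - A = {-9, -6, -5, -4, -3, -2, 0, 2, 3, 4, 5, 6, 9}


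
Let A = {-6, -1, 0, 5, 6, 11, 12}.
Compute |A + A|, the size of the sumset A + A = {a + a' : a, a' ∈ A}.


A + A = {a + a' : a, a' ∈ A}; |A| = 7.
General bounds: 2|A| - 1 ≤ |A + A| ≤ |A|(|A|+1)/2, i.e. 13 ≤ |A + A| ≤ 28.
Lower bound 2|A|-1 is attained iff A is an arithmetic progression.
Enumerate sums a + a' for a ≤ a' (symmetric, so this suffices):
a = -6: -6+-6=-12, -6+-1=-7, -6+0=-6, -6+5=-1, -6+6=0, -6+11=5, -6+12=6
a = -1: -1+-1=-2, -1+0=-1, -1+5=4, -1+6=5, -1+11=10, -1+12=11
a = 0: 0+0=0, 0+5=5, 0+6=6, 0+11=11, 0+12=12
a = 5: 5+5=10, 5+6=11, 5+11=16, 5+12=17
a = 6: 6+6=12, 6+11=17, 6+12=18
a = 11: 11+11=22, 11+12=23
a = 12: 12+12=24
Distinct sums: {-12, -7, -6, -2, -1, 0, 4, 5, 6, 10, 11, 12, 16, 17, 18, 22, 23, 24}
|A + A| = 18

|A + A| = 18


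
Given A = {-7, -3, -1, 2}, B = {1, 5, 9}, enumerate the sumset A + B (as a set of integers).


A + B = {a + b : a ∈ A, b ∈ B}.
Enumerate all |A|·|B| = 4·3 = 12 pairs (a, b) and collect distinct sums.
a = -7: -7+1=-6, -7+5=-2, -7+9=2
a = -3: -3+1=-2, -3+5=2, -3+9=6
a = -1: -1+1=0, -1+5=4, -1+9=8
a = 2: 2+1=3, 2+5=7, 2+9=11
Collecting distinct sums: A + B = {-6, -2, 0, 2, 3, 4, 6, 7, 8, 11}
|A + B| = 10

A + B = {-6, -2, 0, 2, 3, 4, 6, 7, 8, 11}


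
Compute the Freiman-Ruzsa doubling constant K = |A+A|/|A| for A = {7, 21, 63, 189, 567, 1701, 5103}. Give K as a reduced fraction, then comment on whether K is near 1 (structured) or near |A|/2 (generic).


|A| = 7.
Compute A + A by enumerating all 49 pairs.
A + A = {14, 28, 42, 70, 84, 126, 196, 210, 252, 378, 574, 588, 630, 756, 1134, 1708, 1722, 1764, 1890, 2268, 3402, 5110, 5124, 5166, 5292, 5670, 6804, 10206}, so |A + A| = 28.
K = |A + A| / |A| = 28/7 = 4/1 ≈ 4.0000.
Reference: AP of size 7 gives K = 13/7 ≈ 1.8571; a fully generic set of size 7 gives K ≈ 4.0000.

|A| = 7, |A + A| = 28, K = 28/7 = 4/1.


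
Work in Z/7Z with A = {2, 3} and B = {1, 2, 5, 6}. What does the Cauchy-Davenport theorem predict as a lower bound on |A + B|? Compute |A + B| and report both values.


Cauchy-Davenport: |A + B| ≥ min(p, |A| + |B| - 1) for A, B nonempty in Z/pZ.
|A| = 2, |B| = 4, p = 7.
CD lower bound = min(7, 2 + 4 - 1) = min(7, 5) = 5.
Compute A + B mod 7 directly:
a = 2: 2+1=3, 2+2=4, 2+5=0, 2+6=1
a = 3: 3+1=4, 3+2=5, 3+5=1, 3+6=2
A + B = {0, 1, 2, 3, 4, 5}, so |A + B| = 6.
Verify: 6 ≥ 5? Yes ✓.

CD lower bound = 5, actual |A + B| = 6.


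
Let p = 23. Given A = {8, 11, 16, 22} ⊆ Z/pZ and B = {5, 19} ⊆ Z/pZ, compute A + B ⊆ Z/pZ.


Work in Z/23Z: reduce every sum a + b modulo 23.
Enumerate all 8 pairs:
a = 8: 8+5=13, 8+19=4
a = 11: 11+5=16, 11+19=7
a = 16: 16+5=21, 16+19=12
a = 22: 22+5=4, 22+19=18
Distinct residues collected: {4, 7, 12, 13, 16, 18, 21}
|A + B| = 7 (out of 23 total residues).

A + B = {4, 7, 12, 13, 16, 18, 21}


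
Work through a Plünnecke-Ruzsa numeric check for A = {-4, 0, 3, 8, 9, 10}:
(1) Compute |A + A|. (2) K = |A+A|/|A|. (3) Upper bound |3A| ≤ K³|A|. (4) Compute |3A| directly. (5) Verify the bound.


|A| = 6.
Step 1: Compute A + A by enumerating all 36 pairs.
A + A = {-8, -4, -1, 0, 3, 4, 5, 6, 8, 9, 10, 11, 12, 13, 16, 17, 18, 19, 20}, so |A + A| = 19.
Step 2: Doubling constant K = |A + A|/|A| = 19/6 = 19/6 ≈ 3.1667.
Step 3: Plünnecke-Ruzsa gives |3A| ≤ K³·|A| = (3.1667)³ · 6 ≈ 190.5278.
Step 4: Compute 3A = A + A + A directly by enumerating all triples (a,b,c) ∈ A³; |3A| = 36.
Step 5: Check 36 ≤ 190.5278? Yes ✓.

K = 19/6, Plünnecke-Ruzsa bound K³|A| ≈ 190.5278, |3A| = 36, inequality holds.


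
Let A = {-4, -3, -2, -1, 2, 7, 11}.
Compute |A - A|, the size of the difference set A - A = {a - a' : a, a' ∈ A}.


A - A = {a - a' : a, a' ∈ A}; |A| = 7.
Bounds: 2|A|-1 ≤ |A - A| ≤ |A|² - |A| + 1, i.e. 13 ≤ |A - A| ≤ 43.
Note: 0 ∈ A - A always (from a - a). The set is symmetric: if d ∈ A - A then -d ∈ A - A.
Enumerate nonzero differences d = a - a' with a > a' (then include -d):
Positive differences: {1, 2, 3, 4, 5, 6, 8, 9, 10, 11, 12, 13, 14, 15}
Full difference set: {0} ∪ (positive diffs) ∪ (negative diffs).
|A - A| = 1 + 2·14 = 29 (matches direct enumeration: 29).

|A - A| = 29


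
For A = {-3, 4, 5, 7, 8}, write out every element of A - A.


A - A = {a - a' : a, a' ∈ A}.
Compute a - a' for each ordered pair (a, a'):
a = -3: -3--3=0, -3-4=-7, -3-5=-8, -3-7=-10, -3-8=-11
a = 4: 4--3=7, 4-4=0, 4-5=-1, 4-7=-3, 4-8=-4
a = 5: 5--3=8, 5-4=1, 5-5=0, 5-7=-2, 5-8=-3
a = 7: 7--3=10, 7-4=3, 7-5=2, 7-7=0, 7-8=-1
a = 8: 8--3=11, 8-4=4, 8-5=3, 8-7=1, 8-8=0
Collecting distinct values (and noting 0 appears from a-a):
A - A = {-11, -10, -8, -7, -4, -3, -2, -1, 0, 1, 2, 3, 4, 7, 8, 10, 11}
|A - A| = 17

A - A = {-11, -10, -8, -7, -4, -3, -2, -1, 0, 1, 2, 3, 4, 7, 8, 10, 11}


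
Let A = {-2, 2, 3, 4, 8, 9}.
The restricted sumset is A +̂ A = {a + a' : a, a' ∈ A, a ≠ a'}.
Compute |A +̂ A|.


Restricted sumset: A +̂ A = {a + a' : a ∈ A, a' ∈ A, a ≠ a'}.
Equivalently, take A + A and drop any sum 2a that is achievable ONLY as a + a for a ∈ A (i.e. sums representable only with equal summands).
Enumerate pairs (a, a') with a < a' (symmetric, so each unordered pair gives one sum; this covers all a ≠ a'):
  -2 + 2 = 0
  -2 + 3 = 1
  -2 + 4 = 2
  -2 + 8 = 6
  -2 + 9 = 7
  2 + 3 = 5
  2 + 4 = 6
  2 + 8 = 10
  2 + 9 = 11
  3 + 4 = 7
  3 + 8 = 11
  3 + 9 = 12
  4 + 8 = 12
  4 + 9 = 13
  8 + 9 = 17
Collected distinct sums: {0, 1, 2, 5, 6, 7, 10, 11, 12, 13, 17}
|A +̂ A| = 11
(Reference bound: |A +̂ A| ≥ 2|A| - 3 for |A| ≥ 2, with |A| = 6 giving ≥ 9.)

|A +̂ A| = 11


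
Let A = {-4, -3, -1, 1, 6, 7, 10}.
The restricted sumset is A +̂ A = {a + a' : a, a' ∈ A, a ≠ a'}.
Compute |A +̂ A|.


Restricted sumset: A +̂ A = {a + a' : a ∈ A, a' ∈ A, a ≠ a'}.
Equivalently, take A + A and drop any sum 2a that is achievable ONLY as a + a for a ∈ A (i.e. sums representable only with equal summands).
Enumerate pairs (a, a') with a < a' (symmetric, so each unordered pair gives one sum; this covers all a ≠ a'):
  -4 + -3 = -7
  -4 + -1 = -5
  -4 + 1 = -3
  -4 + 6 = 2
  -4 + 7 = 3
  -4 + 10 = 6
  -3 + -1 = -4
  -3 + 1 = -2
  -3 + 6 = 3
  -3 + 7 = 4
  -3 + 10 = 7
  -1 + 1 = 0
  -1 + 6 = 5
  -1 + 7 = 6
  -1 + 10 = 9
  1 + 6 = 7
  1 + 7 = 8
  1 + 10 = 11
  6 + 7 = 13
  6 + 10 = 16
  7 + 10 = 17
Collected distinct sums: {-7, -5, -4, -3, -2, 0, 2, 3, 4, 5, 6, 7, 8, 9, 11, 13, 16, 17}
|A +̂ A| = 18
(Reference bound: |A +̂ A| ≥ 2|A| - 3 for |A| ≥ 2, with |A| = 7 giving ≥ 11.)

|A +̂ A| = 18


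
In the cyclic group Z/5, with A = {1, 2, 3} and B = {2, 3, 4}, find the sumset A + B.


Work in Z/5Z: reduce every sum a + b modulo 5.
Enumerate all 9 pairs:
a = 1: 1+2=3, 1+3=4, 1+4=0
a = 2: 2+2=4, 2+3=0, 2+4=1
a = 3: 3+2=0, 3+3=1, 3+4=2
Distinct residues collected: {0, 1, 2, 3, 4}
|A + B| = 5 (out of 5 total residues).

A + B = {0, 1, 2, 3, 4}


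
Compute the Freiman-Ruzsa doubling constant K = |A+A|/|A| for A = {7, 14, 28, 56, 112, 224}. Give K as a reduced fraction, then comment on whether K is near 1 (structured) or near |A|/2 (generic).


|A| = 6.
Compute A + A by enumerating all 36 pairs.
A + A = {14, 21, 28, 35, 42, 56, 63, 70, 84, 112, 119, 126, 140, 168, 224, 231, 238, 252, 280, 336, 448}, so |A + A| = 21.
K = |A + A| / |A| = 21/6 = 7/2 ≈ 3.5000.
Reference: AP of size 6 gives K = 11/6 ≈ 1.8333; a fully generic set of size 6 gives K ≈ 3.5000.

|A| = 6, |A + A| = 21, K = 21/6 = 7/2.


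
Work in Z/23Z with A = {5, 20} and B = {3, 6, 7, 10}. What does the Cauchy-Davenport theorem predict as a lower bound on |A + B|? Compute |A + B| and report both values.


Cauchy-Davenport: |A + B| ≥ min(p, |A| + |B| - 1) for A, B nonempty in Z/pZ.
|A| = 2, |B| = 4, p = 23.
CD lower bound = min(23, 2 + 4 - 1) = min(23, 5) = 5.
Compute A + B mod 23 directly:
a = 5: 5+3=8, 5+6=11, 5+7=12, 5+10=15
a = 20: 20+3=0, 20+6=3, 20+7=4, 20+10=7
A + B = {0, 3, 4, 7, 8, 11, 12, 15}, so |A + B| = 8.
Verify: 8 ≥ 5? Yes ✓.

CD lower bound = 5, actual |A + B| = 8.


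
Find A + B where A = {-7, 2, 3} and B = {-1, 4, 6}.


A + B = {a + b : a ∈ A, b ∈ B}.
Enumerate all |A|·|B| = 3·3 = 9 pairs (a, b) and collect distinct sums.
a = -7: -7+-1=-8, -7+4=-3, -7+6=-1
a = 2: 2+-1=1, 2+4=6, 2+6=8
a = 3: 3+-1=2, 3+4=7, 3+6=9
Collecting distinct sums: A + B = {-8, -3, -1, 1, 2, 6, 7, 8, 9}
|A + B| = 9

A + B = {-8, -3, -1, 1, 2, 6, 7, 8, 9}


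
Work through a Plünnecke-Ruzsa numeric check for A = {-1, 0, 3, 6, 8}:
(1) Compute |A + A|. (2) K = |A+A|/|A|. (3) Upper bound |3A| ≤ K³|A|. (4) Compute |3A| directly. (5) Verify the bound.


|A| = 5.
Step 1: Compute A + A by enumerating all 25 pairs.
A + A = {-2, -1, 0, 2, 3, 5, 6, 7, 8, 9, 11, 12, 14, 16}, so |A + A| = 14.
Step 2: Doubling constant K = |A + A|/|A| = 14/5 = 14/5 ≈ 2.8000.
Step 3: Plünnecke-Ruzsa gives |3A| ≤ K³·|A| = (2.8000)³ · 5 ≈ 109.7600.
Step 4: Compute 3A = A + A + A directly by enumerating all triples (a,b,c) ∈ A³; |3A| = 26.
Step 5: Check 26 ≤ 109.7600? Yes ✓.

K = 14/5, Plünnecke-Ruzsa bound K³|A| ≈ 109.7600, |3A| = 26, inequality holds.


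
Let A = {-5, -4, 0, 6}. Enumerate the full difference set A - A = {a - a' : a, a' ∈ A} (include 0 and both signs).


A - A = {a - a' : a, a' ∈ A}.
Compute a - a' for each ordered pair (a, a'):
a = -5: -5--5=0, -5--4=-1, -5-0=-5, -5-6=-11
a = -4: -4--5=1, -4--4=0, -4-0=-4, -4-6=-10
a = 0: 0--5=5, 0--4=4, 0-0=0, 0-6=-6
a = 6: 6--5=11, 6--4=10, 6-0=6, 6-6=0
Collecting distinct values (and noting 0 appears from a-a):
A - A = {-11, -10, -6, -5, -4, -1, 0, 1, 4, 5, 6, 10, 11}
|A - A| = 13

A - A = {-11, -10, -6, -5, -4, -1, 0, 1, 4, 5, 6, 10, 11}


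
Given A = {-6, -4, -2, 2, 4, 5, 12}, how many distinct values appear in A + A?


A + A = {a + a' : a, a' ∈ A}; |A| = 7.
General bounds: 2|A| - 1 ≤ |A + A| ≤ |A|(|A|+1)/2, i.e. 13 ≤ |A + A| ≤ 28.
Lower bound 2|A|-1 is attained iff A is an arithmetic progression.
Enumerate sums a + a' for a ≤ a' (symmetric, so this suffices):
a = -6: -6+-6=-12, -6+-4=-10, -6+-2=-8, -6+2=-4, -6+4=-2, -6+5=-1, -6+12=6
a = -4: -4+-4=-8, -4+-2=-6, -4+2=-2, -4+4=0, -4+5=1, -4+12=8
a = -2: -2+-2=-4, -2+2=0, -2+4=2, -2+5=3, -2+12=10
a = 2: 2+2=4, 2+4=6, 2+5=7, 2+12=14
a = 4: 4+4=8, 4+5=9, 4+12=16
a = 5: 5+5=10, 5+12=17
a = 12: 12+12=24
Distinct sums: {-12, -10, -8, -6, -4, -2, -1, 0, 1, 2, 3, 4, 6, 7, 8, 9, 10, 14, 16, 17, 24}
|A + A| = 21

|A + A| = 21


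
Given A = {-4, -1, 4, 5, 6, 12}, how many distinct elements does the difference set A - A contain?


A - A = {a - a' : a, a' ∈ A}; |A| = 6.
Bounds: 2|A|-1 ≤ |A - A| ≤ |A|² - |A| + 1, i.e. 11 ≤ |A - A| ≤ 31.
Note: 0 ∈ A - A always (from a - a). The set is symmetric: if d ∈ A - A then -d ∈ A - A.
Enumerate nonzero differences d = a - a' with a > a' (then include -d):
Positive differences: {1, 2, 3, 5, 6, 7, 8, 9, 10, 13, 16}
Full difference set: {0} ∪ (positive diffs) ∪ (negative diffs).
|A - A| = 1 + 2·11 = 23 (matches direct enumeration: 23).

|A - A| = 23


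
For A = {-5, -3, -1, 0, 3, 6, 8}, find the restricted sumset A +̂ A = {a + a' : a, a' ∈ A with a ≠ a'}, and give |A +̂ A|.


Restricted sumset: A +̂ A = {a + a' : a ∈ A, a' ∈ A, a ≠ a'}.
Equivalently, take A + A and drop any sum 2a that is achievable ONLY as a + a for a ∈ A (i.e. sums representable only with equal summands).
Enumerate pairs (a, a') with a < a' (symmetric, so each unordered pair gives one sum; this covers all a ≠ a'):
  -5 + -3 = -8
  -5 + -1 = -6
  -5 + 0 = -5
  -5 + 3 = -2
  -5 + 6 = 1
  -5 + 8 = 3
  -3 + -1 = -4
  -3 + 0 = -3
  -3 + 3 = 0
  -3 + 6 = 3
  -3 + 8 = 5
  -1 + 0 = -1
  -1 + 3 = 2
  -1 + 6 = 5
  -1 + 8 = 7
  0 + 3 = 3
  0 + 6 = 6
  0 + 8 = 8
  3 + 6 = 9
  3 + 8 = 11
  6 + 8 = 14
Collected distinct sums: {-8, -6, -5, -4, -3, -2, -1, 0, 1, 2, 3, 5, 6, 7, 8, 9, 11, 14}
|A +̂ A| = 18
(Reference bound: |A +̂ A| ≥ 2|A| - 3 for |A| ≥ 2, with |A| = 7 giving ≥ 11.)

|A +̂ A| = 18


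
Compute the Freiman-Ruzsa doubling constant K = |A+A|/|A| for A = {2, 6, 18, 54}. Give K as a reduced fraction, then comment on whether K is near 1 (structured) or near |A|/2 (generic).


|A| = 4.
Compute A + A by enumerating all 16 pairs.
A + A = {4, 8, 12, 20, 24, 36, 56, 60, 72, 108}, so |A + A| = 10.
K = |A + A| / |A| = 10/4 = 5/2 ≈ 2.5000.
Reference: AP of size 4 gives K = 7/4 ≈ 1.7500; a fully generic set of size 4 gives K ≈ 2.5000.

|A| = 4, |A + A| = 10, K = 10/4 = 5/2.


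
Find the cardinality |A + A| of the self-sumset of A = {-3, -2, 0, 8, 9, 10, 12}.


A + A = {a + a' : a, a' ∈ A}; |A| = 7.
General bounds: 2|A| - 1 ≤ |A + A| ≤ |A|(|A|+1)/2, i.e. 13 ≤ |A + A| ≤ 28.
Lower bound 2|A|-1 is attained iff A is an arithmetic progression.
Enumerate sums a + a' for a ≤ a' (symmetric, so this suffices):
a = -3: -3+-3=-6, -3+-2=-5, -3+0=-3, -3+8=5, -3+9=6, -3+10=7, -3+12=9
a = -2: -2+-2=-4, -2+0=-2, -2+8=6, -2+9=7, -2+10=8, -2+12=10
a = 0: 0+0=0, 0+8=8, 0+9=9, 0+10=10, 0+12=12
a = 8: 8+8=16, 8+9=17, 8+10=18, 8+12=20
a = 9: 9+9=18, 9+10=19, 9+12=21
a = 10: 10+10=20, 10+12=22
a = 12: 12+12=24
Distinct sums: {-6, -5, -4, -3, -2, 0, 5, 6, 7, 8, 9, 10, 12, 16, 17, 18, 19, 20, 21, 22, 24}
|A + A| = 21

|A + A| = 21


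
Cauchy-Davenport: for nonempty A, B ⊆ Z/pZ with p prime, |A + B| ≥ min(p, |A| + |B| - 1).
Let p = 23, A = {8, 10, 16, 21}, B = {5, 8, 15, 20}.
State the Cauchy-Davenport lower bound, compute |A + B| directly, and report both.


Cauchy-Davenport: |A + B| ≥ min(p, |A| + |B| - 1) for A, B nonempty in Z/pZ.
|A| = 4, |B| = 4, p = 23.
CD lower bound = min(23, 4 + 4 - 1) = min(23, 7) = 7.
Compute A + B mod 23 directly:
a = 8: 8+5=13, 8+8=16, 8+15=0, 8+20=5
a = 10: 10+5=15, 10+8=18, 10+15=2, 10+20=7
a = 16: 16+5=21, 16+8=1, 16+15=8, 16+20=13
a = 21: 21+5=3, 21+8=6, 21+15=13, 21+20=18
A + B = {0, 1, 2, 3, 5, 6, 7, 8, 13, 15, 16, 18, 21}, so |A + B| = 13.
Verify: 13 ≥ 7? Yes ✓.

CD lower bound = 7, actual |A + B| = 13.


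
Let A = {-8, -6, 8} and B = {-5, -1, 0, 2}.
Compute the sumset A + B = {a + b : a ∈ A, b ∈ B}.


A + B = {a + b : a ∈ A, b ∈ B}.
Enumerate all |A|·|B| = 3·4 = 12 pairs (a, b) and collect distinct sums.
a = -8: -8+-5=-13, -8+-1=-9, -8+0=-8, -8+2=-6
a = -6: -6+-5=-11, -6+-1=-7, -6+0=-6, -6+2=-4
a = 8: 8+-5=3, 8+-1=7, 8+0=8, 8+2=10
Collecting distinct sums: A + B = {-13, -11, -9, -8, -7, -6, -4, 3, 7, 8, 10}
|A + B| = 11

A + B = {-13, -11, -9, -8, -7, -6, -4, 3, 7, 8, 10}


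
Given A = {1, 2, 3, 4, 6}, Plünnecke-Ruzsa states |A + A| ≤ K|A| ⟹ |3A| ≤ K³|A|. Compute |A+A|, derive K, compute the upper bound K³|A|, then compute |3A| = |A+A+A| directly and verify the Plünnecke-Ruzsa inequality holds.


|A| = 5.
Step 1: Compute A + A by enumerating all 25 pairs.
A + A = {2, 3, 4, 5, 6, 7, 8, 9, 10, 12}, so |A + A| = 10.
Step 2: Doubling constant K = |A + A|/|A| = 10/5 = 10/5 ≈ 2.0000.
Step 3: Plünnecke-Ruzsa gives |3A| ≤ K³·|A| = (2.0000)³ · 5 ≈ 40.0000.
Step 4: Compute 3A = A + A + A directly by enumerating all triples (a,b,c) ∈ A³; |3A| = 15.
Step 5: Check 15 ≤ 40.0000? Yes ✓.

K = 10/5, Plünnecke-Ruzsa bound K³|A| ≈ 40.0000, |3A| = 15, inequality holds.


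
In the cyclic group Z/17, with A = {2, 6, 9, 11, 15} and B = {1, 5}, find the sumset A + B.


Work in Z/17Z: reduce every sum a + b modulo 17.
Enumerate all 10 pairs:
a = 2: 2+1=3, 2+5=7
a = 6: 6+1=7, 6+5=11
a = 9: 9+1=10, 9+5=14
a = 11: 11+1=12, 11+5=16
a = 15: 15+1=16, 15+5=3
Distinct residues collected: {3, 7, 10, 11, 12, 14, 16}
|A + B| = 7 (out of 17 total residues).

A + B = {3, 7, 10, 11, 12, 14, 16}


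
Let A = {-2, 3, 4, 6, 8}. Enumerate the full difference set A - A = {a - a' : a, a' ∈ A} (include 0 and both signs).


A - A = {a - a' : a, a' ∈ A}.
Compute a - a' for each ordered pair (a, a'):
a = -2: -2--2=0, -2-3=-5, -2-4=-6, -2-6=-8, -2-8=-10
a = 3: 3--2=5, 3-3=0, 3-4=-1, 3-6=-3, 3-8=-5
a = 4: 4--2=6, 4-3=1, 4-4=0, 4-6=-2, 4-8=-4
a = 6: 6--2=8, 6-3=3, 6-4=2, 6-6=0, 6-8=-2
a = 8: 8--2=10, 8-3=5, 8-4=4, 8-6=2, 8-8=0
Collecting distinct values (and noting 0 appears from a-a):
A - A = {-10, -8, -6, -5, -4, -3, -2, -1, 0, 1, 2, 3, 4, 5, 6, 8, 10}
|A - A| = 17

A - A = {-10, -8, -6, -5, -4, -3, -2, -1, 0, 1, 2, 3, 4, 5, 6, 8, 10}


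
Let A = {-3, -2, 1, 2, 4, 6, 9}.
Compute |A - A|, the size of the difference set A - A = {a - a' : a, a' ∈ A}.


A - A = {a - a' : a, a' ∈ A}; |A| = 7.
Bounds: 2|A|-1 ≤ |A - A| ≤ |A|² - |A| + 1, i.e. 13 ≤ |A - A| ≤ 43.
Note: 0 ∈ A - A always (from a - a). The set is symmetric: if d ∈ A - A then -d ∈ A - A.
Enumerate nonzero differences d = a - a' with a > a' (then include -d):
Positive differences: {1, 2, 3, 4, 5, 6, 7, 8, 9, 11, 12}
Full difference set: {0} ∪ (positive diffs) ∪ (negative diffs).
|A - A| = 1 + 2·11 = 23 (matches direct enumeration: 23).

|A - A| = 23


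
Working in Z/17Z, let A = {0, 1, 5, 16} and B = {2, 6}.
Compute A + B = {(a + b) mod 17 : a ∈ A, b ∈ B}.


Work in Z/17Z: reduce every sum a + b modulo 17.
Enumerate all 8 pairs:
a = 0: 0+2=2, 0+6=6
a = 1: 1+2=3, 1+6=7
a = 5: 5+2=7, 5+6=11
a = 16: 16+2=1, 16+6=5
Distinct residues collected: {1, 2, 3, 5, 6, 7, 11}
|A + B| = 7 (out of 17 total residues).

A + B = {1, 2, 3, 5, 6, 7, 11}


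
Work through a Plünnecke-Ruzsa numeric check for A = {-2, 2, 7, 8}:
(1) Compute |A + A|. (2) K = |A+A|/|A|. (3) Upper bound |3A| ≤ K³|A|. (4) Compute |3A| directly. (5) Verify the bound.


|A| = 4.
Step 1: Compute A + A by enumerating all 16 pairs.
A + A = {-4, 0, 4, 5, 6, 9, 10, 14, 15, 16}, so |A + A| = 10.
Step 2: Doubling constant K = |A + A|/|A| = 10/4 = 10/4 ≈ 2.5000.
Step 3: Plünnecke-Ruzsa gives |3A| ≤ K³·|A| = (2.5000)³ · 4 ≈ 62.5000.
Step 4: Compute 3A = A + A + A directly by enumerating all triples (a,b,c) ∈ A³; |3A| = 19.
Step 5: Check 19 ≤ 62.5000? Yes ✓.

K = 10/4, Plünnecke-Ruzsa bound K³|A| ≈ 62.5000, |3A| = 19, inequality holds.


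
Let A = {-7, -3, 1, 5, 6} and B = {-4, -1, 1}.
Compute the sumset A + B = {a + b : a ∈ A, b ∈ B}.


A + B = {a + b : a ∈ A, b ∈ B}.
Enumerate all |A|·|B| = 5·3 = 15 pairs (a, b) and collect distinct sums.
a = -7: -7+-4=-11, -7+-1=-8, -7+1=-6
a = -3: -3+-4=-7, -3+-1=-4, -3+1=-2
a = 1: 1+-4=-3, 1+-1=0, 1+1=2
a = 5: 5+-4=1, 5+-1=4, 5+1=6
a = 6: 6+-4=2, 6+-1=5, 6+1=7
Collecting distinct sums: A + B = {-11, -8, -7, -6, -4, -3, -2, 0, 1, 2, 4, 5, 6, 7}
|A + B| = 14

A + B = {-11, -8, -7, -6, -4, -3, -2, 0, 1, 2, 4, 5, 6, 7}


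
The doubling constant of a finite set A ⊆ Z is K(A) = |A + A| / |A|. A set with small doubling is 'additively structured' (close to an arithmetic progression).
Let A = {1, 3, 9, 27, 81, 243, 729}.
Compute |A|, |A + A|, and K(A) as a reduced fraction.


|A| = 7.
Compute A + A by enumerating all 49 pairs.
A + A = {2, 4, 6, 10, 12, 18, 28, 30, 36, 54, 82, 84, 90, 108, 162, 244, 246, 252, 270, 324, 486, 730, 732, 738, 756, 810, 972, 1458}, so |A + A| = 28.
K = |A + A| / |A| = 28/7 = 4/1 ≈ 4.0000.
Reference: AP of size 7 gives K = 13/7 ≈ 1.8571; a fully generic set of size 7 gives K ≈ 4.0000.

|A| = 7, |A + A| = 28, K = 28/7 = 4/1.


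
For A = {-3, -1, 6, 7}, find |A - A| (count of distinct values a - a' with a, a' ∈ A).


A - A = {a - a' : a, a' ∈ A}; |A| = 4.
Bounds: 2|A|-1 ≤ |A - A| ≤ |A|² - |A| + 1, i.e. 7 ≤ |A - A| ≤ 13.
Note: 0 ∈ A - A always (from a - a). The set is symmetric: if d ∈ A - A then -d ∈ A - A.
Enumerate nonzero differences d = a - a' with a > a' (then include -d):
Positive differences: {1, 2, 7, 8, 9, 10}
Full difference set: {0} ∪ (positive diffs) ∪ (negative diffs).
|A - A| = 1 + 2·6 = 13 (matches direct enumeration: 13).

|A - A| = 13


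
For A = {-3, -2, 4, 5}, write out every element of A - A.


A - A = {a - a' : a, a' ∈ A}.
Compute a - a' for each ordered pair (a, a'):
a = -3: -3--3=0, -3--2=-1, -3-4=-7, -3-5=-8
a = -2: -2--3=1, -2--2=0, -2-4=-6, -2-5=-7
a = 4: 4--3=7, 4--2=6, 4-4=0, 4-5=-1
a = 5: 5--3=8, 5--2=7, 5-4=1, 5-5=0
Collecting distinct values (and noting 0 appears from a-a):
A - A = {-8, -7, -6, -1, 0, 1, 6, 7, 8}
|A - A| = 9

A - A = {-8, -7, -6, -1, 0, 1, 6, 7, 8}


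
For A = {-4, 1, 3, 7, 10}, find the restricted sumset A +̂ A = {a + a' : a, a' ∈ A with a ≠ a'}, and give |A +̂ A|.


Restricted sumset: A +̂ A = {a + a' : a ∈ A, a' ∈ A, a ≠ a'}.
Equivalently, take A + A and drop any sum 2a that is achievable ONLY as a + a for a ∈ A (i.e. sums representable only with equal summands).
Enumerate pairs (a, a') with a < a' (symmetric, so each unordered pair gives one sum; this covers all a ≠ a'):
  -4 + 1 = -3
  -4 + 3 = -1
  -4 + 7 = 3
  -4 + 10 = 6
  1 + 3 = 4
  1 + 7 = 8
  1 + 10 = 11
  3 + 7 = 10
  3 + 10 = 13
  7 + 10 = 17
Collected distinct sums: {-3, -1, 3, 4, 6, 8, 10, 11, 13, 17}
|A +̂ A| = 10
(Reference bound: |A +̂ A| ≥ 2|A| - 3 for |A| ≥ 2, with |A| = 5 giving ≥ 7.)

|A +̂ A| = 10


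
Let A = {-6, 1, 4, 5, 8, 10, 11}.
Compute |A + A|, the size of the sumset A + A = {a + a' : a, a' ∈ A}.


A + A = {a + a' : a, a' ∈ A}; |A| = 7.
General bounds: 2|A| - 1 ≤ |A + A| ≤ |A|(|A|+1)/2, i.e. 13 ≤ |A + A| ≤ 28.
Lower bound 2|A|-1 is attained iff A is an arithmetic progression.
Enumerate sums a + a' for a ≤ a' (symmetric, so this suffices):
a = -6: -6+-6=-12, -6+1=-5, -6+4=-2, -6+5=-1, -6+8=2, -6+10=4, -6+11=5
a = 1: 1+1=2, 1+4=5, 1+5=6, 1+8=9, 1+10=11, 1+11=12
a = 4: 4+4=8, 4+5=9, 4+8=12, 4+10=14, 4+11=15
a = 5: 5+5=10, 5+8=13, 5+10=15, 5+11=16
a = 8: 8+8=16, 8+10=18, 8+11=19
a = 10: 10+10=20, 10+11=21
a = 11: 11+11=22
Distinct sums: {-12, -5, -2, -1, 2, 4, 5, 6, 8, 9, 10, 11, 12, 13, 14, 15, 16, 18, 19, 20, 21, 22}
|A + A| = 22

|A + A| = 22
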